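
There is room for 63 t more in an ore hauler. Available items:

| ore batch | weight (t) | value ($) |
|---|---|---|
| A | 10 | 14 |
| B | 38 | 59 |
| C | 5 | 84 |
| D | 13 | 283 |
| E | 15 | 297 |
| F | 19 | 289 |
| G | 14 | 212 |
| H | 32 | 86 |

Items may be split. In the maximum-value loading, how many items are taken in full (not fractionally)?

Ratios (sorted): D 21.77, E 19.80, C 16.80, F 15.21, G 15.14, H 2.69, B 1.55, A 1.40
take D (13 @ 283); take E (15 @ 297); take C (5 @ 84); take F (19 @ 289); take 11/14 of G → 166.57. Capacity used 63/63.
4 item(s) taken whole; one partial (take 11/14 of G).

4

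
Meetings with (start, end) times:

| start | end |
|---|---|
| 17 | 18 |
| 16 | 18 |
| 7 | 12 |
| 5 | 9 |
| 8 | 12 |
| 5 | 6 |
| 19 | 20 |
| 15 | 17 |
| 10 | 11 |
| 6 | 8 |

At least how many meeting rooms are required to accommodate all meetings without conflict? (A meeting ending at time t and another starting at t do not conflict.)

The answer is the maximum number of intervals overlapping at any instant.
starts: [5, 5, 6, 7, 8, 10, 15, 16, 17, 19]
ends:   [6, 8, 9, 11, 12, 12, 17, 18, 18, 20]
s5→1 s5→2 e6→1 s6→2 s7→3  — peak 3.

3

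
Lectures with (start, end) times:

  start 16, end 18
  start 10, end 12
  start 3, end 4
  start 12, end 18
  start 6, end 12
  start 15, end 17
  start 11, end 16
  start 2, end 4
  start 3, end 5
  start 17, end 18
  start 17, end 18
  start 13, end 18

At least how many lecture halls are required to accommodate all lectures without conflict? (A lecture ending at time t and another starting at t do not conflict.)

Count concurrent intervals with a sweep; the peak is the room count.
starts: [2, 3, 3, 6, 10, 11, 12, 13, 15, 16, 17, 17]
ends:   [4, 4, 5, 12, 12, 16, 17, 18, 18, 18, 18, 18]
s2→1 s3→2 s3→3 e4→2 e4→1 e5→0 s6→1 s10→2 s11→3 e12→2 e12→1 s12→2 s13→3 s15→4 e16→3 s16→4 e17→3 s17→4 s17→5  — peak 5.

5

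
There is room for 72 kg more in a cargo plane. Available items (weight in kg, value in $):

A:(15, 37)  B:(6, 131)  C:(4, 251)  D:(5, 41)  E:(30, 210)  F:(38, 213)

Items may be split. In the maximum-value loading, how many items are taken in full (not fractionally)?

4

Greedy by value/weight ratio, highest first.
Order: C (251/4=62.75) > B (131/6=21.83) > D (41/5=8.20) > E (210/30=7.00) > F (213/38=5.61) > A (37/15=2.47)
Fill: take C (4 @ 251) → take B (6 @ 131) → take D (5 @ 41) → take E (30 @ 210) → take 27/38 of F → 151.34; 72/72 used.
4 item(s) taken whole; one partial (take 27/38 of F).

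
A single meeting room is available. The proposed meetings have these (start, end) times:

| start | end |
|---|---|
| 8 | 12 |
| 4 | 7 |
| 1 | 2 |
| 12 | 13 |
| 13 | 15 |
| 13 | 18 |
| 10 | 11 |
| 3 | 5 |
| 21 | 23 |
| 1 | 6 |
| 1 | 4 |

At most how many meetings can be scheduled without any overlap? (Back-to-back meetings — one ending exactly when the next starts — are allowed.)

Order by finish time; keep every interval that doesn't clash with the previous kept one.
Sorted by end: (1,2)  (1,4)  (3,5)  (1,6)  (4,7)  (10,11)  (8,12)  (12,13)  (13,15)  (13,18)  (21,23)
take (1,2); take (3,5); skip (1,6); take (10,11); take (12,13); take (13,15); take (21,23).
Selected 6 meetings.

6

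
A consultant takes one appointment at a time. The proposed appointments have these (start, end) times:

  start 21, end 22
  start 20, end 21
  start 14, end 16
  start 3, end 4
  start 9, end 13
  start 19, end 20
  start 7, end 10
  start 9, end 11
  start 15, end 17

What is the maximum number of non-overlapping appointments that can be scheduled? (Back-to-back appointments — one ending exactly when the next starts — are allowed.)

Greedy by earliest finish: after sorting by end time, pick each interval compatible with the last pick.
By end time: (3,4), (7,10), (9,11), (9,13), (14,16), (15,17), (19,20), (20,21), (21,22).
Pick (3,4); next start ≥ 4 → (7,10); next start ≥ 10 → (14,16); next start ≥ 16 → (19,20); next start ≥ 20 → (20,21); next start ≥ 21 → (21,22).
Selected 6 appointments.

6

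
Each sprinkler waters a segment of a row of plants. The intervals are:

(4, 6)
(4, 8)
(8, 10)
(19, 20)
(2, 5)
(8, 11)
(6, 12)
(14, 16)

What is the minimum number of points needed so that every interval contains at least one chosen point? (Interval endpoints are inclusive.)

Process intervals by earliest right end; each time one isn't hit yet, stab at its right endpoint.
Sorted: [2,5] [4,6] [4,8] [8,10] [8,11] [6,12] [14,16] [19,20]
{[2,5],[4,6],[4,8]} hit by 5; {[8,10],[8,11],[6,12]} hit by 10; {[14,16]} hit by 16; {[19,20]} hit by 20.
Points: 5, 10, 16, 20 (4 total).

4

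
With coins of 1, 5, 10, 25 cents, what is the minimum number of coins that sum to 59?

7

59 = 2×25 + 1×5 + 4×1
Total coins = 2 + 1 + 4 = 7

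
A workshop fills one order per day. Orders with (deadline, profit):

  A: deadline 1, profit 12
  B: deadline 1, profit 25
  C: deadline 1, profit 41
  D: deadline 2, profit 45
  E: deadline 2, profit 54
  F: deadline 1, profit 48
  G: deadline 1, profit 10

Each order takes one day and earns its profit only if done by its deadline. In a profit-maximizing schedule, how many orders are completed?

2

By profit: E(d2,54), F(d1,48), D(d2,45), C(d1,41), B(d1,25), A(d1,12), G(d1,10)
E→slot 2; F→slot 1; D skipped; C skipped; B skipped; A skipped; G skipped.
2 of 7 scheduled.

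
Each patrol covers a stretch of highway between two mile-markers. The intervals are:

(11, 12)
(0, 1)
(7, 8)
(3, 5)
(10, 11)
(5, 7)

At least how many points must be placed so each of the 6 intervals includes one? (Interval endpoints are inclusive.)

4

Sort by right endpoint; whenever an interval is uncovered, place a point at its right end.
By right end: [0,1]  [3,5]  [5,7]  [7,8]  [10,11]  [11,12]
[0,1] uncovered → point at 1; [3,5] uncovered → point at 5; [7,8] uncovered → point at 8; [10,11] uncovered → point at 11.
Points: 1, 5, 8, 11 (4 total).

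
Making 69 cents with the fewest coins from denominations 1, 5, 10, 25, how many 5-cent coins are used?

1

Greedy: take as many of the largest coin as possible, then repeat with the remainder.
69 = 2×25 + 1×10 + 1×5 + 4×1
Count of 5: 1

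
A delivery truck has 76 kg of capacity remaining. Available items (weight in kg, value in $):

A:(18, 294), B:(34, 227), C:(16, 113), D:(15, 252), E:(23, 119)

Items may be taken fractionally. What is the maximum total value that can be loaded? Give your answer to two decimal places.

Sort by value per unit weight and fill in that order.
Ratios (sorted): D 16.80, A 16.33, C 7.06, B 6.68, E 5.17
take D (15 @ 252); take A (18 @ 294); take C (16 @ 113); take 27/34 of B → 180.26. Capacity used 76/76.
Total value = 839.26

839.26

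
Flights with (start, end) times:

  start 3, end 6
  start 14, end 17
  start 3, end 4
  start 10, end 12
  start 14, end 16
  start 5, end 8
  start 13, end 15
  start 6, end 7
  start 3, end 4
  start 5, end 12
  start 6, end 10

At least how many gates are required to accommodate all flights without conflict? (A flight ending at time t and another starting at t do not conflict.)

4

Count concurrent intervals with a sweep; the peak is the room count.
Events (time:±→running): 3:+→1 3:+→2 3:+→3 4:-→2 4:-→1 5:+→2 5:+→3 6:-→2 6:+→3 6:+→4 … peak 4.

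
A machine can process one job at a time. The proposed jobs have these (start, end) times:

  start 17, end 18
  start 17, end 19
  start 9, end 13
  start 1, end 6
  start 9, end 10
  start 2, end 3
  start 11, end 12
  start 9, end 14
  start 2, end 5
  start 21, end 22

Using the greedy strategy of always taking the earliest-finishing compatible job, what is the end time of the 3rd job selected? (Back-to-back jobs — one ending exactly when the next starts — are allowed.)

12

Greedy by earliest finish: after sorting by end time, pick each interval compatible with the last pick.
By end time: (2,3), (2,5), (1,6), (9,10), (11,12), (9,13), (9,14), (17,18), (17,19), (21,22).
Pick (2,3); next start ≥ 3 → (9,10); next start ≥ 10 → (11,12); next start ≥ 12 → (17,18); next start ≥ 18 → (21,22).
Selected: (2,3) (9,10) (11,12) (17,18) (21,22)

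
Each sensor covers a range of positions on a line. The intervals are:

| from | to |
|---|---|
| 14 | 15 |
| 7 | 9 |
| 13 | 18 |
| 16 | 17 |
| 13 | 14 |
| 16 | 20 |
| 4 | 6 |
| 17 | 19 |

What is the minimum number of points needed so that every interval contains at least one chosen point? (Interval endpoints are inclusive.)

By right end: [4,6]  [7,9]  [13,14]  [14,15]  [16,17]  [13,18]  [17,19]  [16,20]
[4,6] uncovered → point at 6; [7,9] uncovered → point at 9; [13,14] uncovered → point at 14; [16,17] uncovered → point at 17.
Points: 6, 9, 14, 17 (4 total).

4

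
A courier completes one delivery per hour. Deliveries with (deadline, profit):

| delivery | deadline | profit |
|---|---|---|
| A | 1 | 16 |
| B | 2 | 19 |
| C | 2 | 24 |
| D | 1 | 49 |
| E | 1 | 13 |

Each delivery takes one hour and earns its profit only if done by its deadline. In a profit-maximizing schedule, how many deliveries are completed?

2

Take jobs in profit order; each goes to the latest open slot no later than its deadline.
By profit: D(d1,49), C(d2,24), B(d2,19), A(d1,16), E(d1,13)
D→slot 1; C→slot 2; B skipped; A skipped; E skipped.
2 of 5 scheduled.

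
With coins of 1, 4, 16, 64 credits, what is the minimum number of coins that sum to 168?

Greedy: take as many of the largest coin as possible, then repeat with the remainder.
168 − 2×64→40 − 2×16→8 − 2×4→0
Total coins = 2 + 2 + 2 = 6

6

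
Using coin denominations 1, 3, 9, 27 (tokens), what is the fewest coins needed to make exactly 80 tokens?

80 − 2×27→26 − 2×9→8 − 2×3→2 − 2×1→0
Total coins = 2 + 2 + 2 + 2 = 8

8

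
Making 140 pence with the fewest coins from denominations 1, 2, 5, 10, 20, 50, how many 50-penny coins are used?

140 − 2×50→40 − 2×20→0
Count of 50: 2

2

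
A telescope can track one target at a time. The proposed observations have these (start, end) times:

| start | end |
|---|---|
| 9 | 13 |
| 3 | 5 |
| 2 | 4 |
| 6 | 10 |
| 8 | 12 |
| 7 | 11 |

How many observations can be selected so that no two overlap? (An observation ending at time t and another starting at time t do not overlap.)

2

Sort by end time and greedily take each interval whose start is ≥ the last chosen end.
Sorted by end: (2,4)  (3,5)  (6,10)  (7,11)  (8,12)  (9,13)
take (2,4); take (6,10).
Selected 2 observations.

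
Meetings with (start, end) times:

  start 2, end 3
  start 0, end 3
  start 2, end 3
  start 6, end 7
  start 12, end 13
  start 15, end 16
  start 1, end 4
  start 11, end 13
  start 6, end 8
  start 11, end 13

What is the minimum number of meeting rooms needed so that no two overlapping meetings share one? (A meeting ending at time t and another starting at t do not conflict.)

The answer is the maximum number of intervals overlapping at any instant.
starts: [0, 1, 2, 2, 6, 6, 11, 11, 12, 15]
ends:   [3, 3, 3, 4, 7, 8, 13, 13, 13, 16]
s0→1 s1→2 s2→3 s2→4  — peak 4.

4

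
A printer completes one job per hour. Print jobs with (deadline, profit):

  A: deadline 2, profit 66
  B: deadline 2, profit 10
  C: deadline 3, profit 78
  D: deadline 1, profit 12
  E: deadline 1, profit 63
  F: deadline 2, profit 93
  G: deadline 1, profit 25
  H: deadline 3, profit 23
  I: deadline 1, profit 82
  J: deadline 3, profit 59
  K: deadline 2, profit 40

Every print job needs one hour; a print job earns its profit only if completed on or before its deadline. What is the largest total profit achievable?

253

Take jobs in profit order; each goes to the latest open slot no later than its deadline.
Profit order: F=93 I=82 C=78 A=66 E=63 J=59 K=40 G=25 H=23 D=12 B=10
Assign: F→slot 2, I→slot 1, C→slot 3, A skipped, E skipped, J skipped, K skipped, G skipped, H skipped, D skipped, B skipped.
Slots: [1:I] [2:F] [3:C]
Profit = 82 + 93 + 78 = 253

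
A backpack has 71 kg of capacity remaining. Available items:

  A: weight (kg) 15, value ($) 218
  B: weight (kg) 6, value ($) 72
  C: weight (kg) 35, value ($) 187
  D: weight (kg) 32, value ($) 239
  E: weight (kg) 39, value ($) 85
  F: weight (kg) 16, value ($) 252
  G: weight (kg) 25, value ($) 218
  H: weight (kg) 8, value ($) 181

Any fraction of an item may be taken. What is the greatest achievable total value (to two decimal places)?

948.47

Sort by value per unit weight and fill in that order.
Order: H (181/8=22.62) > F (252/16=15.75) > A (218/15=14.53) > B (72/6=12.00) > G (218/25=8.72) > D (239/32=7.47) > C (187/35=5.34) > E (85/39=2.18)
Fill: take H (8 @ 181) → take F (16 @ 252) → take A (15 @ 218) → take B (6 @ 72) → take G (25 @ 218) → take 1/32 of D → 7.47; 71/71 used.
Total value = 948.47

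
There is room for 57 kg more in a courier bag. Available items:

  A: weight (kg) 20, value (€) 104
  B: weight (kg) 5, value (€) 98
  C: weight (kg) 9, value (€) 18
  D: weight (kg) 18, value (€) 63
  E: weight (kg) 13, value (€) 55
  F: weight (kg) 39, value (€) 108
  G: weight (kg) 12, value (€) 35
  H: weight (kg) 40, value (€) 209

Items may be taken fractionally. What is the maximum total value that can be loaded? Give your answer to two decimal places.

369.40

Greedy by value/weight ratio, highest first.
Ratios (sorted): B 19.60, H 5.22, A 5.20, E 4.23, D 3.50, G 2.92, F 2.77, C 2.00
take B (5 @ 98); take H (40 @ 209); take 12/20 of A → 62.40. Capacity used 57/57.
Total value = 369.40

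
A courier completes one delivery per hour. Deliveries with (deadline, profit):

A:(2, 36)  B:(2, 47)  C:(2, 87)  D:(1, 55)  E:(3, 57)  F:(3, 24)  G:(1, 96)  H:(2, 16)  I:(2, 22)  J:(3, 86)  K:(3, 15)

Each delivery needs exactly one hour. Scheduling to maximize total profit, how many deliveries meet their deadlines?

By profit: G(d1,96), C(d2,87), J(d3,86), E(d3,57), D(d1,55), B(d2,47), A(d2,36), F(d3,24), I(d2,22), H(d2,16), K(d3,15)
G→slot 1; C→slot 2; J→slot 3; E skipped; D skipped; B skipped; A skipped; F skipped; I skipped; H skipped; K skipped.
3 of 11 scheduled.

3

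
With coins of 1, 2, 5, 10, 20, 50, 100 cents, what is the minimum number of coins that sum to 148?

148 − 1×100→48 − 2×20→8 − 1×5→3 − 1×2→1 − 1×1→0
Total coins = 1 + 2 + 1 + 1 + 1 = 6

6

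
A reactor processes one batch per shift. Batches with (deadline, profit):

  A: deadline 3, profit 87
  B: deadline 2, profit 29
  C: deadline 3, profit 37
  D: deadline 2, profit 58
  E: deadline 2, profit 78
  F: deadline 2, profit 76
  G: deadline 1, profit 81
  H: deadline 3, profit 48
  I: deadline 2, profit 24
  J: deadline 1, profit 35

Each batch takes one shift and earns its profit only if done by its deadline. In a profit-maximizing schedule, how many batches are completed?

Sort by profit descending; place each in the latest free slot ≤ its deadline.
By profit: A(d3,87), G(d1,81), E(d2,78), F(d2,76), D(d2,58), H(d3,48), C(d3,37), J(d1,35), B(d2,29), I(d2,24)
A→slot 3; G→slot 1; E→slot 2; F skipped; D skipped; H skipped; C skipped; J skipped; B skipped; I skipped.
3 of 10 scheduled.

3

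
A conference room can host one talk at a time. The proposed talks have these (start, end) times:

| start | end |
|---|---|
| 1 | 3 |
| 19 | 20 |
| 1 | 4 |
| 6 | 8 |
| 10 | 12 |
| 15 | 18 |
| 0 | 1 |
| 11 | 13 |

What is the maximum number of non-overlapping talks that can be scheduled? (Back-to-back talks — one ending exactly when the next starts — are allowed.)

Greedy by earliest finish: after sorting by end time, pick each interval compatible with the last pick.
Sorted by end: (0,1)  (1,3)  (1,4)  (6,8)  (10,12)  (11,13)  (15,18)  (19,20)
take (0,1); take (1,3); take (6,8); take (10,12); take (15,18); take (19,20).
Selected 6 talks.

6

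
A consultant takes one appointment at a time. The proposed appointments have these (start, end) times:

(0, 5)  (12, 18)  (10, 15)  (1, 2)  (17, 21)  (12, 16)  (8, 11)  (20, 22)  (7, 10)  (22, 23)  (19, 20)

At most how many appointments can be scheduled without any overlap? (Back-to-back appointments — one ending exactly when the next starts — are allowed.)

6

Order by finish time; keep every interval that doesn't clash with the previous kept one.
By end time: (1,2), (0,5), (7,10), (8,11), (10,15), (12,16), (12,18), (19,20), (17,21), (20,22), (22,23).
Pick (1,2); next start ≥ 2 → (7,10); next start ≥ 10 → (10,15); next start ≥ 15 → (19,20); next start ≥ 20 → (20,22); next start ≥ 22 → (22,23).
Selected 6 appointments.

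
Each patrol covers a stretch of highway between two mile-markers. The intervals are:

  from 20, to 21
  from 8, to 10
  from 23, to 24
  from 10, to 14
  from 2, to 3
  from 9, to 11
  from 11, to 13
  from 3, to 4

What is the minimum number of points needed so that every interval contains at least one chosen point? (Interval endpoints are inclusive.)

Process intervals by earliest right end; each time one isn't hit yet, stab at its right endpoint.
Sorted: [2,3] [3,4] [8,10] [9,11] [11,13] [10,14] [20,21] [23,24]
{[2,3],[3,4]} hit by 3; {[8,10],[9,11]} hit by 10; {[11,13],[10,14]} hit by 13; {[20,21]} hit by 21; {[23,24]} hit by 24.
Points: 3, 10, 13, 21, 24 (5 total).

5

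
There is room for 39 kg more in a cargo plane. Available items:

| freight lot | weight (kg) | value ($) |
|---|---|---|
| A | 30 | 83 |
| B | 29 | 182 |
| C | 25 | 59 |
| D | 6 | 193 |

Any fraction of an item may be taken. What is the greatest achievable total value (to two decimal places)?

Ratios (sorted): D 32.17, B 6.28, A 2.77, C 2.36
take D (6 @ 193); take B (29 @ 182); take 4/30 of A → 11.07. Capacity used 39/39.
Total value = 386.07

386.07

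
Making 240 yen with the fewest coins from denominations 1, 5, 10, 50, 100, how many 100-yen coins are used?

240 − 2×100→40 − 4×10→0
Count of 100: 2

2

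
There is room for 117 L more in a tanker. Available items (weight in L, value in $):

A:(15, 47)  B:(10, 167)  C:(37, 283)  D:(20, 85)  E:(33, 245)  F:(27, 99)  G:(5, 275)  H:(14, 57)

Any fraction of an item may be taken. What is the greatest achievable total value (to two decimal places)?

1103.86

Sort by value per unit weight and fill in that order.
Ratios (sorted): G 55.00, B 16.70, C 7.65, E 7.42, D 4.25, H 4.07, F 3.67, A 3.13
take G (5 @ 275); take B (10 @ 167); take C (37 @ 283); take E (33 @ 245); take D (20 @ 85); take 12/14 of H → 48.86. Capacity used 117/117.
Total value = 1103.86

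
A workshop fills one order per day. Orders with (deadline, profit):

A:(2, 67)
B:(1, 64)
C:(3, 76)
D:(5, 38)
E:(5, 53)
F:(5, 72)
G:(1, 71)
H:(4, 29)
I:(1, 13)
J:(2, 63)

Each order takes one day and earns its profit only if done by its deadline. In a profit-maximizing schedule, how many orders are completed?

Profit order: C=76 F=72 G=71 A=67 B=64 J=63 E=53 D=38 H=29 I=13
Assign: C→slot 3, F→slot 5, G→slot 1, A→slot 2, B skipped, J skipped, E→slot 4, D skipped, H skipped, I skipped.
Slots: [1:G] [2:A] [3:C] [4:E] [5:F]
5 of 10 scheduled.

5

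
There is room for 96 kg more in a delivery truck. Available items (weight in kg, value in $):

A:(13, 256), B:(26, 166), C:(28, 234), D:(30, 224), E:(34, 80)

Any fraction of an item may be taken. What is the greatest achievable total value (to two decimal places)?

Sort by value per unit weight and fill in that order.
Ratios (sorted): A 19.69, C 8.36, D 7.47, B 6.38, E 2.35
take A (13 @ 256); take C (28 @ 234); take D (30 @ 224); take 25/26 of B → 159.62. Capacity used 96/96.
Total value = 873.62

873.62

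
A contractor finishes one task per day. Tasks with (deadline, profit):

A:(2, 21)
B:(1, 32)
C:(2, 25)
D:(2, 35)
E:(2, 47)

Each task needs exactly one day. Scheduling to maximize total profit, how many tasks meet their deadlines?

Sort by profit descending; place each in the latest free slot ≤ its deadline.
By profit: E(d2,47), D(d2,35), B(d1,32), C(d2,25), A(d2,21)
E→slot 2; D→slot 1; B skipped; C skipped; A skipped.
2 of 5 scheduled.

2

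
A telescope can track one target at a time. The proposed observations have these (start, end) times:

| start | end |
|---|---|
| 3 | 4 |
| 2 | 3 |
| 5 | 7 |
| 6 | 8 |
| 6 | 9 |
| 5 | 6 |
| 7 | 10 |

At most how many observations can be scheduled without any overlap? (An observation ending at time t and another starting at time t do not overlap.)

4

Sort by end time and greedily take each interval whose start is ≥ the last chosen end.
Sorted by end: (2,3)  (3,4)  (5,6)  (5,7)  (6,8)  (6,9)  (7,10)
take (2,3); take (3,4); take (5,6); take (6,8).
Selected 4 observations.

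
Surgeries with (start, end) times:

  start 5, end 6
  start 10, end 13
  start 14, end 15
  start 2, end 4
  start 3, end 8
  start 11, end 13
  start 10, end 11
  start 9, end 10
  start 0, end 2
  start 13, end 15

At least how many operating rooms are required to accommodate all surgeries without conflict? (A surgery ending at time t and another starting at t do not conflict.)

2

The answer is the maximum number of intervals overlapping at any instant.
starts: [0, 2, 3, 5, 9, 10, 10, 11, 13, 14]
ends:   [2, 4, 6, 8, 10, 11, 13, 13, 15, 15]
s0→1 e2→0 s2→1 s3→2  — peak 2.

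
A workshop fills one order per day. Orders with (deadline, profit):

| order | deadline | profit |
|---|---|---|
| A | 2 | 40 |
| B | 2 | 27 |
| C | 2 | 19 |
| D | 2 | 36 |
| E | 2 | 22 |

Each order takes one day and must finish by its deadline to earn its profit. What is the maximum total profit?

By profit: A(d2,40), D(d2,36), B(d2,27), E(d2,22), C(d2,19)
A→slot 2; D→slot 1; B skipped; E skipped; C skipped.
Profit = 36 + 40 = 76

76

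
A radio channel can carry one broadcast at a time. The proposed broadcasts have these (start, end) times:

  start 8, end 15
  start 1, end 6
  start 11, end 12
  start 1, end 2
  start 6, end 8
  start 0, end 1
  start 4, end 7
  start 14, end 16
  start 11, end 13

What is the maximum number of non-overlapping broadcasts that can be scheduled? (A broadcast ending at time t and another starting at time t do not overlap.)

5

By end time: (0,1), (1,2), (1,6), (4,7), (6,8), (11,12), (11,13), (8,15), (14,16).
Pick (0,1); next start ≥ 1 → (1,2); next start ≥ 2 → (4,7); next start ≥ 7 → (11,12); next start ≥ 12 → (14,16).
Selected 5 broadcasts.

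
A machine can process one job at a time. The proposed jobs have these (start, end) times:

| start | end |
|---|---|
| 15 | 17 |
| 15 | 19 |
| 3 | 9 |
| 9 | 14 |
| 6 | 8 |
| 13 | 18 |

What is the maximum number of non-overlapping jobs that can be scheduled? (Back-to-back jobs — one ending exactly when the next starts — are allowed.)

Order by finish time; keep every interval that doesn't clash with the previous kept one.
By end time: (6,8), (3,9), (9,14), (15,17), (13,18), (15,19).
Pick (6,8); next start ≥ 8 → (9,14); next start ≥ 14 → (15,17).
Selected 3 jobs.

3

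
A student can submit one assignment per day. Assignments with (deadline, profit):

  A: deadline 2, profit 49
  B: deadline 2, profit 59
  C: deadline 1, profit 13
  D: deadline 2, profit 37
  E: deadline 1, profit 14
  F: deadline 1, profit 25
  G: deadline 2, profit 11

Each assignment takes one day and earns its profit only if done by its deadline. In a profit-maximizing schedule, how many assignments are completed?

Sort by profit descending; place each in the latest free slot ≤ its deadline.
By profit: B(d2,59), A(d2,49), D(d2,37), F(d1,25), E(d1,14), C(d1,13), G(d2,11)
B→slot 2; A→slot 1; D skipped; F skipped; E skipped; C skipped; G skipped.
2 of 7 scheduled.

2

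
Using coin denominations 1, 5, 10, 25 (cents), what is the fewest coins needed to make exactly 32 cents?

Use the largest denomination that fits, subtract, and repeat.
32 − 1×25→7 − 1×5→2 − 2×1→0
Total coins = 1 + 1 + 2 = 4

4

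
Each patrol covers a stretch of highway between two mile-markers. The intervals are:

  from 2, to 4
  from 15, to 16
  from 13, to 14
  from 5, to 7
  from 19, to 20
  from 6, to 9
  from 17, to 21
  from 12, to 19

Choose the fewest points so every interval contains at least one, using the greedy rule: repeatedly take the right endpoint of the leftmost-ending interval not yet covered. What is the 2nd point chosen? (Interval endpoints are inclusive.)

Sort by right endpoint; whenever an interval is uncovered, place a point at its right end.
Sorted: [2,4] [5,7] [6,9] [13,14] [15,16] [12,19] [19,20] [17,21]
{[2,4]} hit by 4; {[5,7],[6,9]} hit by 7; {[13,14]} hit by 14; {[15,16],[12,19]} hit by 16; {[19,20],[17,21]} hit by 20.
Points: 4, 7, 14, 16, 20 (5 total).

7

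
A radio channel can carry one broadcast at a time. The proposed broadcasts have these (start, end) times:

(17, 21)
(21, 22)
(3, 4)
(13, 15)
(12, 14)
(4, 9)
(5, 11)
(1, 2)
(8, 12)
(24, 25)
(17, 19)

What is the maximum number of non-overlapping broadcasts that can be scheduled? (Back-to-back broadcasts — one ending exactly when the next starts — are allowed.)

Greedy by earliest finish: after sorting by end time, pick each interval compatible with the last pick.
By end time: (1,2), (3,4), (4,9), (5,11), (8,12), (12,14), (13,15), (17,19), (17,21), (21,22), (24,25).
Pick (1,2); next start ≥ 2 → (3,4); next start ≥ 4 → (4,9); next start ≥ 9 → (12,14); next start ≥ 14 → (17,19); next start ≥ 19 → (21,22); next start ≥ 22 → (24,25).
Selected 7 broadcasts.

7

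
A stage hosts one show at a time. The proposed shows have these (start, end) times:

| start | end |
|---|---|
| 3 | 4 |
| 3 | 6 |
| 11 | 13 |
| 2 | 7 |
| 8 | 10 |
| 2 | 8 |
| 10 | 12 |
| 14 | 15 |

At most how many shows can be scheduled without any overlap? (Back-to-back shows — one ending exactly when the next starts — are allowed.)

4

By end time: (3,4), (3,6), (2,7), (2,8), (8,10), (10,12), (11,13), (14,15).
Pick (3,4); next start ≥ 4 → (8,10); next start ≥ 10 → (10,12); next start ≥ 12 → (14,15).
Selected 4 shows.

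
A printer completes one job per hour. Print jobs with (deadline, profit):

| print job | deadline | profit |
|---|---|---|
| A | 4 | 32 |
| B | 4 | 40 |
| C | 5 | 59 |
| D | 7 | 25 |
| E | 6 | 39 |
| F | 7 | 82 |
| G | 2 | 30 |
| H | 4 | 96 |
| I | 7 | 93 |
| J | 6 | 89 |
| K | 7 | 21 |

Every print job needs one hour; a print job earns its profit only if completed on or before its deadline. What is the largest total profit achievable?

Sort by profit descending; place each in the latest free slot ≤ its deadline.
By profit: H(d4,96), I(d7,93), J(d6,89), F(d7,82), C(d5,59), B(d4,40), E(d6,39), A(d4,32), G(d2,30), D(d7,25), K(d7,21)
H→slot 4; I→slot 7; J→slot 6; F→slot 5; C→slot 3; B→slot 2; E→slot 1; A skipped; G skipped; D skipped; K skipped.
Profit = 39 + 40 + 59 + 96 + 82 + 89 + 93 = 498

498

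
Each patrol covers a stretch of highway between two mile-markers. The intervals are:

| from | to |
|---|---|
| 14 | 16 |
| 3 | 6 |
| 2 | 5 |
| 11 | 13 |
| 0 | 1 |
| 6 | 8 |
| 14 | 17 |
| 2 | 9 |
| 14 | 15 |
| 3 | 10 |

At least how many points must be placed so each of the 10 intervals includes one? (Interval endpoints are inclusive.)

Sort by right endpoint; whenever an interval is uncovered, place a point at its right end.
By right end: [0,1]  [2,5]  [3,6]  [6,8]  [2,9]  [3,10]  [11,13]  [14,15]  [14,16]  [14,17]
[0,1] uncovered → point at 1; [2,5] uncovered → point at 5; [6,8] uncovered → point at 8; [11,13] uncovered → point at 13; [14,15] uncovered → point at 15.
Points: 1, 5, 8, 13, 15 (5 total).

5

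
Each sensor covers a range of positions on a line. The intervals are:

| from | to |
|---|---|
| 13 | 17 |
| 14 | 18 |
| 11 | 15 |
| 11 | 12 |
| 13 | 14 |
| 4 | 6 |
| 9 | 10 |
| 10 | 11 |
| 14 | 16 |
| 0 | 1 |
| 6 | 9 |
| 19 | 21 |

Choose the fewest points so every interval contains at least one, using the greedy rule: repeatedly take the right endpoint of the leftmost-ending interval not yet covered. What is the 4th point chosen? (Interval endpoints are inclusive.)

12

Process intervals by earliest right end; each time one isn't hit yet, stab at its right endpoint.
Sorted: [0,1] [4,6] [6,9] [9,10] [10,11] [11,12] [13,14] [11,15] [14,16] [13,17] [14,18] [19,21]
{[0,1]} hit by 1; {[4,6],[6,9]} hit by 6; {[9,10],[10,11]} hit by 10; {[11,12]} hit by 12; {[13,14],[11,15],[14,16],[13,17],[14,18]} hit by 14; {[19,21]} hit by 21.
Points: 1, 6, 10, 12, 14, 21 (6 total).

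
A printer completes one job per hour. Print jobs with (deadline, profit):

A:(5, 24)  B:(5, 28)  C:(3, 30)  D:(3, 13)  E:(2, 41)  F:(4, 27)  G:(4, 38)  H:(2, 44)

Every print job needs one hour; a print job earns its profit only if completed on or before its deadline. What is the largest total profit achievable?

181

Sort by profit descending; place each in the latest free slot ≤ its deadline.
Profit order: H=44 E=41 G=38 C=30 B=28 F=27 A=24 D=13
Assign: H→slot 2, E→slot 1, G→slot 4, C→slot 3, B→slot 5, F skipped, A skipped, D skipped.
Slots: [1:E] [2:H] [3:C] [4:G] [5:B]
Profit = 41 + 44 + 30 + 38 + 28 = 181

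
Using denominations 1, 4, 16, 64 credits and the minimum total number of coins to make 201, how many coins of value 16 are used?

0

201 − 3×64→9 − 2×4→1 − 1×1→0
Count of 16: 0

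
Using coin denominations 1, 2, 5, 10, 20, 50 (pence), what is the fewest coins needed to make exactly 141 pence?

5

141 = 2×50 + 2×20 + 1×1
Total coins = 2 + 2 + 1 = 5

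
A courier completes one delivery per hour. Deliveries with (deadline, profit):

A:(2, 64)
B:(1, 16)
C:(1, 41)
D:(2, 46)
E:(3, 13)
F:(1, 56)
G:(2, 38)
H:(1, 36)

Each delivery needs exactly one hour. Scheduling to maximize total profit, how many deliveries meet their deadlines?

Sort by profit descending; place each in the latest free slot ≤ its deadline.
By profit: A(d2,64), F(d1,56), D(d2,46), C(d1,41), G(d2,38), H(d1,36), B(d1,16), E(d3,13)
A→slot 2; F→slot 1; D skipped; C skipped; G skipped; H skipped; B skipped; E→slot 3.
3 of 8 scheduled.

3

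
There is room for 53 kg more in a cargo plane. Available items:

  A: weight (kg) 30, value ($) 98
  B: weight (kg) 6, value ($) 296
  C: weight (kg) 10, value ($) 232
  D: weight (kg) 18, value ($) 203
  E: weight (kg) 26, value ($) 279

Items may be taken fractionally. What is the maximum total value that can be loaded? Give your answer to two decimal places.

Greedy by value/weight ratio, highest first.
Ratios (sorted): B 49.33, C 23.20, D 11.28, E 10.73, A 3.27
take B (6 @ 296); take C (10 @ 232); take D (18 @ 203); take 19/26 of E → 203.88. Capacity used 53/53.
Total value = 934.88

934.88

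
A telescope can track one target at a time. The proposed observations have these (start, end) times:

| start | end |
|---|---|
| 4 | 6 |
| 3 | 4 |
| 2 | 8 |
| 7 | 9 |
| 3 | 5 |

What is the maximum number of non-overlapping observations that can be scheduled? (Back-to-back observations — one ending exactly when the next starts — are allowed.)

3

Sort by end time and greedily take each interval whose start is ≥ the last chosen end.
By end time: (3,4), (3,5), (4,6), (2,8), (7,9).
Pick (3,4); next start ≥ 4 → (4,6); next start ≥ 6 → (7,9).
Selected 3 observations.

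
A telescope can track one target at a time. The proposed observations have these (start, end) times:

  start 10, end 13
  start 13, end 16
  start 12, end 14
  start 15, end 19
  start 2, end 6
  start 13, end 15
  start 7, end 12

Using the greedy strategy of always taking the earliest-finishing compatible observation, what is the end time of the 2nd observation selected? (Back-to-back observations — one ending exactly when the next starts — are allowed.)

12

Greedy by earliest finish: after sorting by end time, pick each interval compatible with the last pick.
By end time: (2,6), (7,12), (10,13), (12,14), (13,15), (13,16), (15,19).
Pick (2,6); next start ≥ 6 → (7,12); next start ≥ 12 → (12,14); next start ≥ 14 → (15,19).
Selected: (2,6) (7,12) (12,14) (15,19)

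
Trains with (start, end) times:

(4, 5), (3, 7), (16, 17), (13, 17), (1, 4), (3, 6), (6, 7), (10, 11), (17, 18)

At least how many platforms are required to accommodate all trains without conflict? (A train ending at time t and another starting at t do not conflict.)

3

Count concurrent intervals with a sweep; the peak is the room count.
starts: [1, 3, 3, 4, 6, 10, 13, 16, 17]
ends:   [4, 5, 6, 7, 7, 11, 17, 17, 18]
s1→1 s3→2 s3→3  — peak 3.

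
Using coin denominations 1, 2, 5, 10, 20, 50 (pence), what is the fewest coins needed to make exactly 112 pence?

Greedy: take as many of the largest coin as possible, then repeat with the remainder.
112 − 2×50→12 − 1×10→2 − 1×2→0
Total coins = 2 + 1 + 1 = 4

4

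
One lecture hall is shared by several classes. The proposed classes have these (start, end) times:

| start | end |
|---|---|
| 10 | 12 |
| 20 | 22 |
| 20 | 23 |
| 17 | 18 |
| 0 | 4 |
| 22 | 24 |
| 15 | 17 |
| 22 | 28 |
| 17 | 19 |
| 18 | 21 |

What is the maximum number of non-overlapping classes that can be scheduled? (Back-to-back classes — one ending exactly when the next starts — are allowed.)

6

Order by finish time; keep every interval that doesn't clash with the previous kept one.
Sorted by end: (0,4)  (10,12)  (15,17)  (17,18)  (17,19)  (18,21)  (20,22)  (20,23)  (22,24)  (22,28)
take (0,4); take (10,12); take (15,17); take (17,18); take (18,21); skip (20,22); take (22,24).
Selected 6 classes.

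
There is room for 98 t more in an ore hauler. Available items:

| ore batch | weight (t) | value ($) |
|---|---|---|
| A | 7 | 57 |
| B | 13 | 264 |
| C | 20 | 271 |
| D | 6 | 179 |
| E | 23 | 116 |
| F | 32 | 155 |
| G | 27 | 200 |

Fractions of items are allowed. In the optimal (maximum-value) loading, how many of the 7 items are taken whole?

Sort by value per unit weight and fill in that order.
Ratios (sorted): D 29.83, B 20.31, C 13.55, A 8.14, G 7.41, E 5.04, F 4.84
take D (6 @ 179); take B (13 @ 264); take C (20 @ 271); take A (7 @ 57); take G (27 @ 200); take E (23 @ 116); take 2/32 of F → 9.69. Capacity used 98/98.
6 item(s) taken whole; one partial (take 2/32 of F).

6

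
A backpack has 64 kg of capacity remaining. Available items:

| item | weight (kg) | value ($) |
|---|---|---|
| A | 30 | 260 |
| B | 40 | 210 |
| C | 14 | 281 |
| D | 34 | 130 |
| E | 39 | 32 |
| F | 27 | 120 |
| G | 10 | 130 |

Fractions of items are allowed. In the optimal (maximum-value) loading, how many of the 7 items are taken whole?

Order: C (281/14=20.07) > G (130/10=13.00) > A (260/30=8.67) > B (210/40=5.25) > F (120/27=4.44) > D (130/34=3.82) > E (32/39=0.82)
Fill: take C (14 @ 281) → take G (10 @ 130) → take A (30 @ 260) → take 10/40 of B → 52.50; 64/64 used.
3 item(s) taken whole; one partial (take 10/40 of B).

3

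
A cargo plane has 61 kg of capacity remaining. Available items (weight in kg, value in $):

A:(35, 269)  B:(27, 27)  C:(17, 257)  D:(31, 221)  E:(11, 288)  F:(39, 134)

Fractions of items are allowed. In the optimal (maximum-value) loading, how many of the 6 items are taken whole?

2

Ratios (sorted): E 26.18, C 15.12, A 7.69, D 7.13, F 3.44, B 1.00
take E (11 @ 288); take C (17 @ 257); take 33/35 of A → 253.63. Capacity used 61/61.
2 item(s) taken whole; one partial (take 33/35 of A).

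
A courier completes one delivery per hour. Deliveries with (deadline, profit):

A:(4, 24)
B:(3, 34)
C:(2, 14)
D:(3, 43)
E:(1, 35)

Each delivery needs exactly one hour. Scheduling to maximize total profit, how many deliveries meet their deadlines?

Take jobs in profit order; each goes to the latest open slot no later than its deadline.
Profit order: D=43 E=35 B=34 A=24 C=14
Assign: D→slot 3, E→slot 1, B→slot 2, A→slot 4, C skipped.
Slots: [1:E] [2:B] [3:D] [4:A]
4 of 5 scheduled.

4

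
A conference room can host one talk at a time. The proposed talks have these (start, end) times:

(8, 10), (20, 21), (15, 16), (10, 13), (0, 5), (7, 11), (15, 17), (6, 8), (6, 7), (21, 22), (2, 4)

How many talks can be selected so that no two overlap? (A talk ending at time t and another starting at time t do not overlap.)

Sorted by end: (2,4)  (0,5)  (6,7)  (6,8)  (8,10)  (7,11)  (10,13)  (15,16)  (15,17)  (20,21)  (21,22)
take (2,4); take (6,7); skip (6,8); take (8,10); skip (7,11); take (10,13); take (15,16); take (20,21); take (21,22).
Selected 7 talks.

7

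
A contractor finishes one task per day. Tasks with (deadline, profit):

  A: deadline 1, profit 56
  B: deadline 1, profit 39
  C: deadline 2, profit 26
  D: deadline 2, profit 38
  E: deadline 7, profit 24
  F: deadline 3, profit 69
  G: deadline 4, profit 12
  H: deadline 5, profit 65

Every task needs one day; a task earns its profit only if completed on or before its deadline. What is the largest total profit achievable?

264

By profit: F(d3,69), H(d5,65), A(d1,56), B(d1,39), D(d2,38), C(d2,26), E(d7,24), G(d4,12)
F→slot 3; H→slot 5; A→slot 1; B skipped; D→slot 2; C skipped; E→slot 7; G→slot 4.
Profit = 56 + 38 + 69 + 12 + 65 + 24 = 264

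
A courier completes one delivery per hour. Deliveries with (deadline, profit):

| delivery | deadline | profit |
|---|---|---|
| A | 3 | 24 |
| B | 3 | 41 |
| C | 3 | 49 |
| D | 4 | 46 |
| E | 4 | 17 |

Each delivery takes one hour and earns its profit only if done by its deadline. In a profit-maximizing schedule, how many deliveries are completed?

4

Profit order: C=49 D=46 B=41 A=24 E=17
Assign: C→slot 3, D→slot 4, B→slot 2, A→slot 1, E skipped.
Slots: [1:A] [2:B] [3:C] [4:D]
4 of 5 scheduled.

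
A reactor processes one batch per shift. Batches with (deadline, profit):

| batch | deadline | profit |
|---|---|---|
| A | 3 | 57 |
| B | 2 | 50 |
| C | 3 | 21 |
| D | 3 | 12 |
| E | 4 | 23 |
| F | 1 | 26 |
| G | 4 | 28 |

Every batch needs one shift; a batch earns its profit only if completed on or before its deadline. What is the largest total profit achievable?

161

Sort by profit descending; place each in the latest free slot ≤ its deadline.
Profit order: A=57 B=50 G=28 F=26 E=23 C=21 D=12
Assign: A→slot 3, B→slot 2, G→slot 4, F→slot 1, E skipped, C skipped, D skipped.
Slots: [1:F] [2:B] [3:A] [4:G]
Profit = 26 + 50 + 57 + 28 = 161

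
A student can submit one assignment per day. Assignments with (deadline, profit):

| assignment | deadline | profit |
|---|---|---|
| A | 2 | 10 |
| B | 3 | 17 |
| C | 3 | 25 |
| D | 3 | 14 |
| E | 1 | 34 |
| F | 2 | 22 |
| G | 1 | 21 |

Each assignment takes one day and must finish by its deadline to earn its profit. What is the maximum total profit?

81

By profit: E(d1,34), C(d3,25), F(d2,22), G(d1,21), B(d3,17), D(d3,14), A(d2,10)
E→slot 1; C→slot 3; F→slot 2; G skipped; B skipped; D skipped; A skipped.
Profit = 34 + 22 + 25 = 81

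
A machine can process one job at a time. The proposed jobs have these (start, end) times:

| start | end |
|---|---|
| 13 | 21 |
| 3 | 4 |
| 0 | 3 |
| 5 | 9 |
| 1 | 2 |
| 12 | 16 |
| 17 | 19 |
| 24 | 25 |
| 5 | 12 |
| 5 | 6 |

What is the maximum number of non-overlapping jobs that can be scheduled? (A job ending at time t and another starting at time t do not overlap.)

Order by finish time; keep every interval that doesn't clash with the previous kept one.
By end time: (1,2), (0,3), (3,4), (5,6), (5,9), (5,12), (12,16), (17,19), (13,21), (24,25).
Pick (1,2); next start ≥ 2 → (3,4); next start ≥ 4 → (5,6); next start ≥ 6 → (12,16); next start ≥ 16 → (17,19); next start ≥ 19 → (24,25).
Selected 6 jobs.

6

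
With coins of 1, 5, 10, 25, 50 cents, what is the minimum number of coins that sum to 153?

153 − 3×50→3 − 3×1→0
Total coins = 3 + 3 = 6

6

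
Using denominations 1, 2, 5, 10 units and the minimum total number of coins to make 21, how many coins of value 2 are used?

Greedy: take as many of the largest coin as possible, then repeat with the remainder.
21 − 2×10→1 − 1×1→0
Count of 2: 0

0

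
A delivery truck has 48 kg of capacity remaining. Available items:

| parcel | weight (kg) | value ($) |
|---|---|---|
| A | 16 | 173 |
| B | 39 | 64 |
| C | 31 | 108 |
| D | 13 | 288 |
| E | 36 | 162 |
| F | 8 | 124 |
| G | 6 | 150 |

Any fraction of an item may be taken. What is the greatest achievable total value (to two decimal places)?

Greedy by value/weight ratio, highest first.
Order: G (150/6=25.00) > D (288/13=22.15) > F (124/8=15.50) > A (173/16=10.81) > E (162/36=4.50) > C (108/31=3.48) > B (64/39=1.64)
Fill: take G (6 @ 150) → take D (13 @ 288) → take F (8 @ 124) → take A (16 @ 173) → take 5/36 of E → 22.50; 48/48 used.
Total value = 757.50

757.50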